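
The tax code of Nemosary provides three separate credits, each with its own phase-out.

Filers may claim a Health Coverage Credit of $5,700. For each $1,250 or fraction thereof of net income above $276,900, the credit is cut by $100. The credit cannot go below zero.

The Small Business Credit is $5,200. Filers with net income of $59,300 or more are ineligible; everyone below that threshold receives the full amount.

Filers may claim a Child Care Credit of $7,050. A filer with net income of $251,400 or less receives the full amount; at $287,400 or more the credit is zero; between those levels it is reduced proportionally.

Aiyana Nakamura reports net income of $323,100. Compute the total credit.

Health Coverage Credit: income exceeds $276,900 by $46,200, which is 37 full-or-partial $1,250 increments; reduction = 37 × $100 = $3,700, leaving $2,000.
Small Business Credit: $323,100 meets or exceeds the $59,300 cutoff, so the credit is $0.
Child Care Credit: $323,100 is at or above $287,400, so the credit is $0.
Total: $2,000 + $0 + $0 = $2,000.

$2,000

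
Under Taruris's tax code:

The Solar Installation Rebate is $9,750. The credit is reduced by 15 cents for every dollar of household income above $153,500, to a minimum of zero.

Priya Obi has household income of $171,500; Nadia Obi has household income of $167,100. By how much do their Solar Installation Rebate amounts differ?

$660

Priya ($171,500): Solar Installation Rebate: 15% of the $18,000 excess over $153,500 is $2,700; credit = $9,750 − $2,700 = $7,050.
Nadia ($167,100): Solar Installation Rebate: 15% of the $13,600 excess over $153,500 is $2,040; credit = $9,750 − $2,040 = $7,710.
Difference: |$7,050 − $7,710| = $660.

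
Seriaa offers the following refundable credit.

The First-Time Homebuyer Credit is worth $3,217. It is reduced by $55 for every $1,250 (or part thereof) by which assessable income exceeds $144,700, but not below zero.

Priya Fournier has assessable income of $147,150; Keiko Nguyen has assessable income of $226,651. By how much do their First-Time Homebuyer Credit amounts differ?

Priya ($147,150): First-Time Homebuyer Credit: income exceeds $144,700 by $2,450, which is 2 full-or-partial $1,250 increments; reduction = 2 × $55 = $110, leaving $3,107.
Keiko ($226,651): First-Time Homebuyer Credit: income exceeds $144,700 by $81,951 → 66 increments × $55 = $3,630 ≥ base, so the credit is $0.
Difference: |$3,107 − $0| = $3,107.

$3,107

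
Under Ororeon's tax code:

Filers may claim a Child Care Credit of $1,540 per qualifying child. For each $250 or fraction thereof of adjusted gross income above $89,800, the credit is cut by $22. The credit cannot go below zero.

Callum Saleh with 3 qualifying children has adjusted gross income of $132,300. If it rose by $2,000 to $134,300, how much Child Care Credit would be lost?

$176

At $132,300 — base = 3 × $1,540 = $4,620. income exceeds $89,800 by $42,500, which is 170 full-or-partial $250 increments; reduction = 170 × $22 = $3,740, leaving $880.
At $134,300 — base = 3 × $1,540 = $4,620. income exceeds $89,800 by $44,500, which is 178 full-or-partial $250 increments; reduction = 178 × $22 = $3,916, leaving $704.
Lost: $880 − $704 = $176.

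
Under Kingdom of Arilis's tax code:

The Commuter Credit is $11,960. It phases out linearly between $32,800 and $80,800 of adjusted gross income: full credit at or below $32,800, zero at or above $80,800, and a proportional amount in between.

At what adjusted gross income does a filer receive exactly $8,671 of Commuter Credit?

$8,671 is 8,671/11,960 of the full $11,960, so 3,289/11,960 of the $48,000 range has been used: income = $32,800 + $48,000 × 3,289/11,960 = $46,000.

$46,000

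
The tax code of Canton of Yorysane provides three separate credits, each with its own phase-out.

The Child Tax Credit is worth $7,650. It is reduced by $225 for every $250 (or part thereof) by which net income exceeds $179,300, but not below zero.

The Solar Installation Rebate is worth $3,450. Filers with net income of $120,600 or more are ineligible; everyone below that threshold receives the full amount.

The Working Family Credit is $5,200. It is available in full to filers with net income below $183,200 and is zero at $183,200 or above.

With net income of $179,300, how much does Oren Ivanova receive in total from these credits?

Child Tax Credit: $179,300 is at or below the $179,300 threshold, so the full $7,650 applies.
Solar Installation Rebate: $179,300 meets or exceeds the $120,600 cutoff, so the credit is $0.
Working Family Credit: $179,300 is below the $183,200 cutoff, so the full $5,200 applies.
Total: $7,650 + $0 + $5,200 = $12,850.

$12,850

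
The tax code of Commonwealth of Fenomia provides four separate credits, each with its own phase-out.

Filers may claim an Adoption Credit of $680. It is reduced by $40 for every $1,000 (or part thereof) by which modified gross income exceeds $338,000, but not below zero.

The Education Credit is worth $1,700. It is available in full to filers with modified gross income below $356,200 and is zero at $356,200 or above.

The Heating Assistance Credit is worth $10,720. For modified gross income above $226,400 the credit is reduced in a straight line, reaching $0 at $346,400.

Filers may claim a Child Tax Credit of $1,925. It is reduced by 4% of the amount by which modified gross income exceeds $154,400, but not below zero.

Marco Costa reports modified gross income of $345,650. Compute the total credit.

$2,127

Adoption Credit: income exceeds $338,000 by $7,650, which is 8 full-or-partial $1,000 increments; reduction = 8 × $40 = $320, leaving $360.
Education Credit: $345,650 is below the $356,200 cutoff, so the full $1,700 applies.
Heating Assistance Credit: $345,650 is $119,250 into a $120,000 phase-out range, leaving 750/120,000 of the credit: $10,720 × 750/120,000 = $67.
Child Tax Credit: 4% of the $191,250 excess over $154,400 is $7,650 ≥ base, so the credit is $0.
Total: $360 + $1,700 + $67 + $0 = $2,127.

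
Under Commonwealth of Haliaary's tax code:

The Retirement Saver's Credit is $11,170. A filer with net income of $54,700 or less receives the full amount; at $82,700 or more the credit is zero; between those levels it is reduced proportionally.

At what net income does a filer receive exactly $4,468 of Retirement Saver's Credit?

$71,500

$4,468 is 4,468/11,170 of the full $11,170, so 6,702/11,170 of the $28,000 range has been used: income = $54,700 + $28,000 × 6,702/11,170 = $71,500.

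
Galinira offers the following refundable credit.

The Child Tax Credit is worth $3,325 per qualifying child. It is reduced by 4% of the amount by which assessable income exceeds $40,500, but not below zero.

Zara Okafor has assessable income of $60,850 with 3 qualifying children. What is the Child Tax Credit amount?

Child Tax Credit: base = 3 × $3,325 = $9,975. 4% of the $20,350 excess over $40,500 is $814; credit = $9,975 − $814 = $9,161.

$9,161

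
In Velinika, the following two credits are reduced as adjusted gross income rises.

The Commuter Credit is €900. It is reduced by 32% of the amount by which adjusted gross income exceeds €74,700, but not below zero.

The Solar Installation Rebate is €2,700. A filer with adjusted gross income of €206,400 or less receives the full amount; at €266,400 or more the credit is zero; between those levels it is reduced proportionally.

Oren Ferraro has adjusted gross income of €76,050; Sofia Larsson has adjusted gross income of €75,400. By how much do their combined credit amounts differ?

€208

Oren (€76,050): Commuter Credit: 32% of the €1,350 excess over €74,700 is €432; credit = €900 − €432 = €468. Solar Installation Rebate: €76,050 is at or below the €206,400 threshold, so the full €2,700 applies. total €468 + €2,700 = €3,168
Sofia (€75,400): Commuter Credit: 32% of the €700 excess over €74,700 is €224; credit = €900 − €224 = €676. Solar Installation Rebate: €75,400 is at or below the €206,400 threshold, so the full €2,700 applies. total €676 + €2,700 = €3,376
Difference: |€3,168 − €3,376| = €208.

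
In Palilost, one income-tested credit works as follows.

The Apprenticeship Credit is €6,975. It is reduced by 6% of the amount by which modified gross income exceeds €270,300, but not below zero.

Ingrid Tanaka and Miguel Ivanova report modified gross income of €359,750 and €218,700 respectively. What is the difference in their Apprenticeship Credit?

€5,367

Ingrid (€359,750): Apprenticeship Credit: 6% of the €89,450 excess over €270,300 is €5,367; credit = €6,975 − €5,367 = €1,608.
Miguel (€218,700): Apprenticeship Credit: €218,700 is at or below the €270,300 threshold, so the full €6,975 applies.
Difference: |€1,608 − €6,975| = €5,367.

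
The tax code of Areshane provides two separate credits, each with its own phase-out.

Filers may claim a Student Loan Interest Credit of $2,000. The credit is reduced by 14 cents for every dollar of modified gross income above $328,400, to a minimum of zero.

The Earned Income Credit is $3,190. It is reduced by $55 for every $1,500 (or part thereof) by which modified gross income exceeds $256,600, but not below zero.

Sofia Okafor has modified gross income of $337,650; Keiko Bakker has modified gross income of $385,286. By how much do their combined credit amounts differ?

$870

Sofia ($337,650): Student Loan Interest Credit: 14% of the $9,250 excess over $328,400 is $1,295; credit = $2,000 − $1,295 = $705. Earned Income Credit: income exceeds $256,600 by $81,050, which is 55 full-or-partial $1,500 increments; reduction = 55 × $55 = $3,025, leaving $165. total $705 + $165 = $870
Keiko ($385,286): Student Loan Interest Credit: 14% of the $56,886 excess over $328,400 is $7,964.04 ≥ base, so the credit is $0. Earned Income Credit: income exceeds $256,600 by $128,686 → 86 increments × $55 = $4,730 ≥ base, so the credit is $0. total $0 + $0 = $0
Difference: |$870 − $0| = $870.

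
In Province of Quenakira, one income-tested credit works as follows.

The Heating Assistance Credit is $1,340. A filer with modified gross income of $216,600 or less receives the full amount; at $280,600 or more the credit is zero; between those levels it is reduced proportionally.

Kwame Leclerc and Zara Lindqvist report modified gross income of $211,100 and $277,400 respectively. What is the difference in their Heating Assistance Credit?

Kwame ($211,100): Heating Assistance Credit: $211,100 is at or below the $216,600 threshold, so the full $1,340 applies.
Zara ($277,400): Heating Assistance Credit: $277,400 is $60,800 into a $64,000 phase-out range, leaving 3,200/64,000 of the credit: $1,340 × 3,200/64,000 = $67.
Difference: |$1,340 − $67| = $1,273.

$1,273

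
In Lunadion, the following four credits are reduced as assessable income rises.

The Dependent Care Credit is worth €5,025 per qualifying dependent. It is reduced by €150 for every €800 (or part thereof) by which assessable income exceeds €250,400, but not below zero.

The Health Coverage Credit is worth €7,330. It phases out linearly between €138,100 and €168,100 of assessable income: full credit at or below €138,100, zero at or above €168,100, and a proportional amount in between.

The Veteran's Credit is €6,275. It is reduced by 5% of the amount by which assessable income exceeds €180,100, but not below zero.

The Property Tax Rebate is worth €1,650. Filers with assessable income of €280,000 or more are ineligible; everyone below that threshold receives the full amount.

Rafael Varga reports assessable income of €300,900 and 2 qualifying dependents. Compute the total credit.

Dependent Care Credit: base = 2 × €5,025 = €10,050. income exceeds €250,400 by €50,500, which is 64 full-or-partial €800 increments; reduction = 64 × €150 = €9,600, leaving €450.
Health Coverage Credit: €300,900 is at or above €168,100, so the credit is €0.
Veteran's Credit: 5% of the €120,800 excess over €180,100 is €6,040; credit = €6,275 − €6,040 = €235.
Property Tax Rebate: €300,900 meets or exceeds the €280,000 cutoff, so the credit is €0.
Total: €450 + €0 + €235 + €0 = €685.

€685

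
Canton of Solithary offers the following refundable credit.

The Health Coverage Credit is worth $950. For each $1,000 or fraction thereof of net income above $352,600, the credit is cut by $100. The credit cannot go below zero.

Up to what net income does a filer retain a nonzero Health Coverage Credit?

After 9 increments the reduction is 9 × $100 = $900, leaving $50; one more increment wipes it out. Increment 9 ends at excess 9 × $1,000 = $9,000, so the highest qualifying income is $352,600 + $9,000 = $361,600.

$361,600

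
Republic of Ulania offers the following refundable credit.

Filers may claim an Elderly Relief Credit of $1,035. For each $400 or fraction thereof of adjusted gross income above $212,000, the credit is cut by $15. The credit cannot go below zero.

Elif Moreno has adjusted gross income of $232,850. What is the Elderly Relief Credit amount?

$240

Elderly Relief Credit: income exceeds $212,000 by $20,850, which is 53 full-or-partial $400 increments; reduction = 53 × $15 = $795, leaving $240.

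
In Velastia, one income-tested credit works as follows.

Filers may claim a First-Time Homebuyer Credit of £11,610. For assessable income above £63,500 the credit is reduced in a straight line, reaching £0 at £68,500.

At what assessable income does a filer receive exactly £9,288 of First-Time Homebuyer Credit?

£9,288 is 9,288/11,610 of the full £11,610, so 2,322/11,610 of the £5,000 range has been used: income = £63,500 + £5,000 × 2,322/11,610 = £64,500.

£64,500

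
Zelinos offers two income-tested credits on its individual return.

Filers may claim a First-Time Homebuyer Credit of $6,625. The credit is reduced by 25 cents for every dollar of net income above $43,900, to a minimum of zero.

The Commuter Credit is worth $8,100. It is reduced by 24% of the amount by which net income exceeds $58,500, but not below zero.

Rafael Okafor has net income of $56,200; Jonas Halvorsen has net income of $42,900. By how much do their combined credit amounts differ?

Rafael ($56,200): First-Time Homebuyer Credit: 25% of the $12,300 excess over $43,900 is $3,075; credit = $6,625 − $3,075 = $3,550. Commuter Credit: $56,200 is at or below the $58,500 threshold, so the full $8,100 applies. total $3,550 + $8,100 = $11,650
Jonas ($42,900): First-Time Homebuyer Credit: $42,900 is at or below the $43,900 threshold, so the full $6,625 applies. Commuter Credit: $42,900 is at or below the $58,500 threshold, so the full $8,100 applies. total $6,625 + $8,100 = $14,725
Difference: |$11,650 − $14,725| = $3,075.

$3,075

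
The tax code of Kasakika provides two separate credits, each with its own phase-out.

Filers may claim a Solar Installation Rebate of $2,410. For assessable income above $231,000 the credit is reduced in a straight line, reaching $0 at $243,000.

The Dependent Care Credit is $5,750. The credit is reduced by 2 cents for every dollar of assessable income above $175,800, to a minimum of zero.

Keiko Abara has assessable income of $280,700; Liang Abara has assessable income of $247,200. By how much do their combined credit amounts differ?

$670

Keiko ($280,700): Solar Installation Rebate: $280,700 is at or above $243,000, so the credit is $0. Dependent Care Credit: 2% of the $104,900 excess over $175,800 is $2,098; credit = $5,750 − $2,098 = $3,652. total $0 + $3,652 = $3,652
Liang ($247,200): Solar Installation Rebate: $247,200 is at or above $243,000, so the credit is $0. Dependent Care Credit: 2% of the $71,400 excess over $175,800 is $1,428; credit = $5,750 − $1,428 = $4,322. total $0 + $4,322 = $4,322
Difference: |$3,652 − $4,322| = $670.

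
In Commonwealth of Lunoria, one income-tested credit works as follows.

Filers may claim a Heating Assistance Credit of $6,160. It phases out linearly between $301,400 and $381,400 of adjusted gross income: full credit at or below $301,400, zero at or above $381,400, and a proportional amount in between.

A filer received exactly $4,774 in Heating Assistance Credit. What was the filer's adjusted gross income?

$319,400

$4,774 is 4,774/6,160 of the full $6,160, so 1,386/6,160 of the $80,000 range has been used: income = $301,400 + $80,000 × 1,386/6,160 = $319,400.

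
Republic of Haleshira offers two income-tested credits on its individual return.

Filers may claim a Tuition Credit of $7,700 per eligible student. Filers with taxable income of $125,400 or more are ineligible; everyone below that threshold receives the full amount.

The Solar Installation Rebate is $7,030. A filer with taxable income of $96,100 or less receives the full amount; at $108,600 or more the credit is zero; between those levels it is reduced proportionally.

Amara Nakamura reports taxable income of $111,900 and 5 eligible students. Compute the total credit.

$38,500

Tuition Credit: base = 5 × $7,700 = $38,500. $111,900 is below the $125,400 cutoff, so the full $38,500 applies.
Solar Installation Rebate: $111,900 is at or above $108,600, so the credit is $0.
Total: $38,500 + $0 = $38,500.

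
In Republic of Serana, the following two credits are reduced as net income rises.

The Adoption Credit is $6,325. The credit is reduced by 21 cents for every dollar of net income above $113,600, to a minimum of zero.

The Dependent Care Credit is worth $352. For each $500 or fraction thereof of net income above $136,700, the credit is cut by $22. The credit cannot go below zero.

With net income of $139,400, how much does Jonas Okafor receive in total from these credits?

$1,127

Adoption Credit: 21% of the $25,800 excess over $113,600 is $5,418; credit = $6,325 − $5,418 = $907.
Dependent Care Credit: income exceeds $136,700 by $2,700, which is 6 full-or-partial $500 increments; reduction = 6 × $22 = $132, leaving $220.
Total: $907 + $220 = $1,127.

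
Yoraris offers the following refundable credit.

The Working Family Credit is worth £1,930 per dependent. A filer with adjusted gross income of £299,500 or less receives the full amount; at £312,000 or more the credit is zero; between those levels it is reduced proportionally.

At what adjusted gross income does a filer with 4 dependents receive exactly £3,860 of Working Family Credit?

Full credit = 4 × £1,930 = £7,720.
£3,860 is 3,860/7,720 of the full £7,720, so 3,860/7,720 of the £12,500 range has been used: income = £299,500 + £12,500 × 3,860/7,720 = £305,750.

£305,750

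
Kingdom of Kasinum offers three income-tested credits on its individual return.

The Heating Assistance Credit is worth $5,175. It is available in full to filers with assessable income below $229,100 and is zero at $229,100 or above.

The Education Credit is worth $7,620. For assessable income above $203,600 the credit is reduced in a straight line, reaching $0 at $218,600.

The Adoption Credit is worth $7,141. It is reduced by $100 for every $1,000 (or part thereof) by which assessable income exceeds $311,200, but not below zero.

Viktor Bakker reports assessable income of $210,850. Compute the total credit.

Heating Assistance Credit: $210,850 is below the $229,100 cutoff, so the full $5,175 applies.
Education Credit: $210,850 is $7,250 into a $15,000 phase-out range, leaving 7,750/15,000 of the credit: $7,620 × 7,750/15,000 = $3,937.
Adoption Credit: $210,850 is at or below the $311,200 threshold, so the full $7,141 applies.
Total: $5,175 + $3,937 + $7,141 = $16,253.

$16,253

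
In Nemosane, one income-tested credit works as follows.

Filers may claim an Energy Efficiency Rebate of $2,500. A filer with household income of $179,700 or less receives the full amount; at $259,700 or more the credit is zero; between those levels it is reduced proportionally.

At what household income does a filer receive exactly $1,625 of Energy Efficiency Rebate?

$1,625 is 1,625/2,500 of the full $2,500, so 875/2,500 of the $80,000 range has been used: income = $179,700 + $80,000 × 875/2,500 = $207,700.

$207,700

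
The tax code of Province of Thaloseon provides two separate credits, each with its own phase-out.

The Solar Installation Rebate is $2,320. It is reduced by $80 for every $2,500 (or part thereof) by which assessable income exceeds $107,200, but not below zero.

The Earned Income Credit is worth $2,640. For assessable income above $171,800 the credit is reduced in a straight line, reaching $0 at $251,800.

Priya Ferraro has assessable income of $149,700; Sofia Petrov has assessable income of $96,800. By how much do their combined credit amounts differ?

Priya ($149,700): Solar Installation Rebate: income exceeds $107,200 by $42,500, which is 17 full-or-partial $2,500 increments; reduction = 17 × $80 = $1,360, leaving $960. Earned Income Credit: $149,700 is at or below the $171,800 threshold, so the full $2,640 applies. total $960 + $2,640 = $3,600
Sofia ($96,800): Solar Installation Rebate: $96,800 is at or below the $107,200 threshold, so the full $2,320 applies. Earned Income Credit: $96,800 is at or below the $171,800 threshold, so the full $2,640 applies. total $2,320 + $2,640 = $4,960
Difference: |$3,600 − $4,960| = $1,360.

$1,360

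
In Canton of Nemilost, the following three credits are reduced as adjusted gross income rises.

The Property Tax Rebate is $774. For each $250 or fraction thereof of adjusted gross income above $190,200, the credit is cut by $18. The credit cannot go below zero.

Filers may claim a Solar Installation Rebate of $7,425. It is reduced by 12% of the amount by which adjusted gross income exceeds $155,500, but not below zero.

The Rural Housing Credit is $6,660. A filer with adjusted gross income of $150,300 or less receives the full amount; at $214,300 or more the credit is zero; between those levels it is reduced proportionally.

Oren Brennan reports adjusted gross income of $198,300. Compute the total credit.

Property Tax Rebate: income exceeds $190,200 by $8,100, which is 33 full-or-partial $250 increments; reduction = 33 × $18 = $594, leaving $180.
Solar Installation Rebate: 12% of the $42,800 excess over $155,500 is $5,136; credit = $7,425 − $5,136 = $2,289.
Rural Housing Credit: $198,300 is $48,000 into a $64,000 phase-out range, leaving 16,000/64,000 of the credit: $6,660 × 16,000/64,000 = $1,665.
Total: $180 + $2,289 + $1,665 = $4,134.

$4,134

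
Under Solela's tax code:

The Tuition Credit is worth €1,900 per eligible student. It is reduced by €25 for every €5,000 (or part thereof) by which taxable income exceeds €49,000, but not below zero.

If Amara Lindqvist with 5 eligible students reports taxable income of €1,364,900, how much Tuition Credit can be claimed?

€2,900

Tuition Credit: base = 5 × €1,900 = €9,500. income exceeds €49,000 by €1,315,900, which is 264 full-or-partial €5,000 increments; reduction = 264 × €25 = €6,600, leaving €2,900.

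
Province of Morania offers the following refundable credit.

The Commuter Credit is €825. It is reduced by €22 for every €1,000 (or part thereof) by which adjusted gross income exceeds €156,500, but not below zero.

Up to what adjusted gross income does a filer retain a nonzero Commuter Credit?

After 37 increments the reduction is 37 × €22 = €814, leaving €11; one more increment wipes it out. Increment 37 ends at excess 37 × €1,000 = €37,000, so the highest qualifying income is €156,500 + €37,000 = €193,500.

€193,500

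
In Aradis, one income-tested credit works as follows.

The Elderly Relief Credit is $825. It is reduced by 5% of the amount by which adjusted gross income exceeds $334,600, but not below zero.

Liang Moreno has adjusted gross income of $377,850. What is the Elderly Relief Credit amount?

Elderly Relief Credit: 5% of the $43,250 excess over $334,600 is $2,162.50 ≥ base, so the credit is $0.

$0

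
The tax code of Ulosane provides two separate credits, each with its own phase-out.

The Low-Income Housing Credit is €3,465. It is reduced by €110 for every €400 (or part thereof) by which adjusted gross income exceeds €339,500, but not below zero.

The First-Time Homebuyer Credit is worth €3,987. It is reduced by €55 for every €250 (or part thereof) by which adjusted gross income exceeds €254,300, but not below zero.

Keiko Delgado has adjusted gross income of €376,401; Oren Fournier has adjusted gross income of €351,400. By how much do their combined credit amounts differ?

Keiko (€376,401): Low-Income Housing Credit: income exceeds €339,500 by €36,901 → 93 increments × €110 = €10,230 ≥ base, so the credit is €0. First-Time Homebuyer Credit: income exceeds €254,300 by €122,101 → 489 increments × €55 = €26,895 ≥ base, so the credit is €0. total €0 + €0 = €0
Oren (€351,400): Low-Income Housing Credit: income exceeds €339,500 by €11,900, which is 30 full-or-partial €400 increments; reduction = 30 × €110 = €3,300, leaving €165. First-Time Homebuyer Credit: income exceeds €254,300 by €97,100 → 389 increments × €55 = €21,395 ≥ base, so the credit is €0. total €165 + €0 = €165
Difference: |€0 − €165| = €165.

€165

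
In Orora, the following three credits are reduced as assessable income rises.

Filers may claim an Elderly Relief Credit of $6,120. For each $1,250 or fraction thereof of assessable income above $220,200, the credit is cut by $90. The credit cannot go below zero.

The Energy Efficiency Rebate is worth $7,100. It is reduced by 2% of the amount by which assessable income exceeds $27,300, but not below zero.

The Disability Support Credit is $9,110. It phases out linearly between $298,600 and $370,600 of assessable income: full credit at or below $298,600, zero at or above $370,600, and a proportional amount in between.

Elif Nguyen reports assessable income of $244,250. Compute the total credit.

$16,191

Elderly Relief Credit: income exceeds $220,200 by $24,050, which is 20 full-or-partial $1,250 increments; reduction = 20 × $90 = $1,800, leaving $4,320.
Energy Efficiency Rebate: 2% of the $216,950 excess over $27,300 is $4,339; credit = $7,100 − $4,339 = $2,761.
Disability Support Credit: $244,250 is at or below the $298,600 threshold, so the full $9,110 applies.
Total: $4,320 + $2,761 + $9,110 = $16,191.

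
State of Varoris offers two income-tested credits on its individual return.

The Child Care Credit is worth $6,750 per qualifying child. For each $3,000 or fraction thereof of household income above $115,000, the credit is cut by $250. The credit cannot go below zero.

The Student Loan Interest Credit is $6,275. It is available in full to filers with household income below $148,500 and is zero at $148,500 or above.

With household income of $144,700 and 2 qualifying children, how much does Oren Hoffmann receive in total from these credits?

$17,275

Child Care Credit: base = 2 × $6,750 = $13,500. income exceeds $115,000 by $29,700, which is 10 full-or-partial $3,000 increments; reduction = 10 × $250 = $2,500, leaving $11,000.
Student Loan Interest Credit: $144,700 is below the $148,500 cutoff, so the full $6,275 applies.
Total: $11,000 + $6,275 = $17,275.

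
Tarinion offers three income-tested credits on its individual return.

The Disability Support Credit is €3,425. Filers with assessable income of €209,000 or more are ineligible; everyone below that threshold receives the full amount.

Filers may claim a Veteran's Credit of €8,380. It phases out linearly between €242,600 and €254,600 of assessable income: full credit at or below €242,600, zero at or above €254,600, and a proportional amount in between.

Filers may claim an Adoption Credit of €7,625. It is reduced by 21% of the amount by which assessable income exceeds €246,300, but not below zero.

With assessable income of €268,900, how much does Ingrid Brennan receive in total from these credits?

Disability Support Credit: €268,900 meets or exceeds the €209,000 cutoff, so the credit is €0.
Veteran's Credit: €268,900 is at or above €254,600, so the credit is €0.
Adoption Credit: 21% of the €22,600 excess over €246,300 is €4,746; credit = €7,625 − €4,746 = €2,879.
Total: €0 + €0 + €2,879 = €2,879.

€2,879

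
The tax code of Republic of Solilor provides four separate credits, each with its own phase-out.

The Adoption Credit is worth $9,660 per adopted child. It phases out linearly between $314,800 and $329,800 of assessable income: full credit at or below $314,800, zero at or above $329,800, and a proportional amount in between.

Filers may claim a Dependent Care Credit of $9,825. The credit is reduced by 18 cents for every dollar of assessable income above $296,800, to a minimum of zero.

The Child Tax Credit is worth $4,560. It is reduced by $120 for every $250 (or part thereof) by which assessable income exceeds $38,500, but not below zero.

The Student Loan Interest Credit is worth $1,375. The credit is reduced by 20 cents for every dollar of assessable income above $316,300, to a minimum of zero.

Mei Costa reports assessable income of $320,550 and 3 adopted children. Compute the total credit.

Adoption Credit: base = 3 × $9,660 = $28,980. $320,550 is $5,750 into a $15,000 phase-out range, leaving 9,250/15,000 of the credit: $28,980 × 9,250/15,000 = $17,871.
Dependent Care Credit: 18% of the $23,750 excess over $296,800 is $4,275; credit = $9,825 − $4,275 = $5,550.
Child Tax Credit: income exceeds $38,500 by $282,050 → 1129 increments × $120 = $135,480 ≥ base, so the credit is $0.
Student Loan Interest Credit: 20% of the $4,250 excess over $316,300 is $850; credit = $1,375 − $850 = $525.
Total: $17,871 + $5,550 + $0 + $525 = $23,946.

$23,946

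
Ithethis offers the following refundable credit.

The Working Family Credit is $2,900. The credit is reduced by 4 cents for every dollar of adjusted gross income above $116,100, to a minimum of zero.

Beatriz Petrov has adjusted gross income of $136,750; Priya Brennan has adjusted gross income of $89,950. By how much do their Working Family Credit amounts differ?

Beatriz ($136,750): Working Family Credit: 4% of the $20,650 excess over $116,100 is $826; credit = $2,900 − $826 = $2,074.
Priya ($89,950): Working Family Credit: $89,950 is at or below the $116,100 threshold, so the full $2,900 applies.
Difference: |$2,074 − $2,900| = $826.

$826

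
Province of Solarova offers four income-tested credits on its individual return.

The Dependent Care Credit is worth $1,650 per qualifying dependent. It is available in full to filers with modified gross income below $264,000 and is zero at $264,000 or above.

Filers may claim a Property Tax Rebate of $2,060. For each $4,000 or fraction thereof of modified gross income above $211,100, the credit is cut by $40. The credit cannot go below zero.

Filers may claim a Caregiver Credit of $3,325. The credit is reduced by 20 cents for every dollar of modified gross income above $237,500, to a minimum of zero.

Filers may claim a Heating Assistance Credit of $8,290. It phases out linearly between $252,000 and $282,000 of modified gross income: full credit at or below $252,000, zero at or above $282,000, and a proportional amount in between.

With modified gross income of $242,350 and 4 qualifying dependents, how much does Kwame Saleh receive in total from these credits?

$18,985

Dependent Care Credit: base = 4 × $1,650 = $6,600. $242,350 is below the $264,000 cutoff, so the full $6,600 applies.
Property Tax Rebate: income exceeds $211,100 by $31,250, which is 8 full-or-partial $4,000 increments; reduction = 8 × $40 = $320, leaving $1,740.
Caregiver Credit: 20% of the $4,850 excess over $237,500 is $970; credit = $3,325 − $970 = $2,355.
Heating Assistance Credit: $242,350 is at or below the $252,000 threshold, so the full $8,290 applies.
Total: $6,600 + $1,740 + $2,355 + $8,290 = $18,985.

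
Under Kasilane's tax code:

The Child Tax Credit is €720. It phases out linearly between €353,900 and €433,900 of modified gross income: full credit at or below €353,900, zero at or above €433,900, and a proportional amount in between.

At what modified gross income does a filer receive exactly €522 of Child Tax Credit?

€375,900

€522 is 522/720 of the full €720, so 198/720 of the €80,000 range has been used: income = €353,900 + €80,000 × 198/720 = €375,900.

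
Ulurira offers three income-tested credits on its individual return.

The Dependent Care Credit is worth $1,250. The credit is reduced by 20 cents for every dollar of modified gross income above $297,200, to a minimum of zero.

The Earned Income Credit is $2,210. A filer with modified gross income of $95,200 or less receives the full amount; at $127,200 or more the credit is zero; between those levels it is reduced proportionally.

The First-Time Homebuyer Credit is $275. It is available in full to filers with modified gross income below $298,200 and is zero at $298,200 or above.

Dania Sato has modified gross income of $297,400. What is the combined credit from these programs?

Dependent Care Credit: 20% of the $200 excess over $297,200 is $40; credit = $1,250 − $40 = $1,210.
Earned Income Credit: $297,400 is at or above $127,200, so the credit is $0.
First-Time Homebuyer Credit: $297,400 is below the $298,200 cutoff, so the full $275 applies.
Total: $1,210 + $0 + $275 = $1,485.

$1,485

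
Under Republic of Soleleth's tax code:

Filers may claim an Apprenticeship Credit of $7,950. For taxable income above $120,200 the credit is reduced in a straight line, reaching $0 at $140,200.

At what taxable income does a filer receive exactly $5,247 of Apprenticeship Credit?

$127,000

$5,247 is 5,247/7,950 of the full $7,950, so 2,703/7,950 of the $20,000 range has been used: income = $120,200 + $20,000 × 2,703/7,950 = $127,000.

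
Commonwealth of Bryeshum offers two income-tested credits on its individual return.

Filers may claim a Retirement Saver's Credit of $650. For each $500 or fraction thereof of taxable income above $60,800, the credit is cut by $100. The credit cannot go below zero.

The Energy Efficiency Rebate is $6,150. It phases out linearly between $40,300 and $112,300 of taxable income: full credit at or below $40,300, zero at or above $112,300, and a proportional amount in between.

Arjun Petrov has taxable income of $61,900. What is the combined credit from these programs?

$4,655

Retirement Saver's Credit: income exceeds $60,800 by $1,100, which is 3 full-or-partial $500 increments; reduction = 3 × $100 = $300, leaving $350.
Energy Efficiency Rebate: $61,900 is $21,600 into a $72,000 phase-out range, leaving 50,400/72,000 of the credit: $6,150 × 50,400/72,000 = $4,305.
Total: $350 + $4,305 = $4,655.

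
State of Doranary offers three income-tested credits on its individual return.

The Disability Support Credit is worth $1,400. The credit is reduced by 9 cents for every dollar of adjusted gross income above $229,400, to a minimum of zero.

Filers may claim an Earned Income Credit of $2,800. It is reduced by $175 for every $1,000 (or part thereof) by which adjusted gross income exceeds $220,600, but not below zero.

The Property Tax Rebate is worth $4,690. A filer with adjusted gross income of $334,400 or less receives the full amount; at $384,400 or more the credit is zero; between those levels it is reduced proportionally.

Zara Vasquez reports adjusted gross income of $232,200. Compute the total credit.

Disability Support Credit: 9% of the $2,800 excess over $229,400 is $252; credit = $1,400 − $252 = $1,148.
Earned Income Credit: income exceeds $220,600 by $11,600, which is 12 full-or-partial $1,000 increments; reduction = 12 × $175 = $2,100, leaving $700.
Property Tax Rebate: $232,200 is at or below the $334,400 threshold, so the full $4,690 applies.
Total: $1,148 + $700 + $4,690 = $6,538.

$6,538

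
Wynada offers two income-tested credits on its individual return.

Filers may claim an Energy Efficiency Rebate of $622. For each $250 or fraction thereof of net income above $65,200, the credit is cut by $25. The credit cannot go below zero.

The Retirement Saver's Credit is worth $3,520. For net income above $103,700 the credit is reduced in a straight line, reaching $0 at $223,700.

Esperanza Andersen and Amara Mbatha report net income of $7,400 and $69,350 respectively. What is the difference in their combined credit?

Esperanza ($7,400): Energy Efficiency Rebate: $7,400 is at or below the $65,200 threshold, so the full $622 applies. Retirement Saver's Credit: $7,400 is at or below the $103,700 threshold, so the full $3,520 applies. total $622 + $3,520 = $4,142
Amara ($69,350): Energy Efficiency Rebate: income exceeds $65,200 by $4,150, which is 17 full-or-partial $250 increments; reduction = 17 × $25 = $425, leaving $197. Retirement Saver's Credit: $69,350 is at or below the $103,700 threshold, so the full $3,520 applies. total $197 + $3,520 = $3,717
Difference: |$4,142 − $3,717| = $425.

$425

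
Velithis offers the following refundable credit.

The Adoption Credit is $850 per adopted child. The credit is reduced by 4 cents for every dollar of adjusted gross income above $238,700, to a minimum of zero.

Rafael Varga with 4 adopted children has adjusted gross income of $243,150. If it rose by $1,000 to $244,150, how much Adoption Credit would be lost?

At $243,150 — base = 4 × $850 = $3,400. 4% of the $4,450 excess over $238,700 is $178; credit = $3,400 − $178 = $3,222.
At $244,150 — base = 4 × $850 = $3,400. 4% of the $5,450 excess over $238,700 is $218; credit = $3,400 − $218 = $3,182.
Lost: $3,222 − $3,182 = $40.

$40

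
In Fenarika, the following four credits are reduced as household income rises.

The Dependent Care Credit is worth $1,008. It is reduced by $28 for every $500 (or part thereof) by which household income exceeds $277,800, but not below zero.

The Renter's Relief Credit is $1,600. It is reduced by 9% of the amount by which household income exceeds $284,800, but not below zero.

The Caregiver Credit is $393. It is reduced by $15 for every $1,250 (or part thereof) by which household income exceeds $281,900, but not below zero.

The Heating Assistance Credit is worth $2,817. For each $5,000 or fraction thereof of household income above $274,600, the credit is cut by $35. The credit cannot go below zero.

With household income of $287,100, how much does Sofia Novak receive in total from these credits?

$4,899

Dependent Care Credit: income exceeds $277,800 by $9,300, which is 19 full-or-partial $500 increments; reduction = 19 × $28 = $532, leaving $476.
Renter's Relief Credit: 9% of the $2,300 excess over $284,800 is $207; credit = $1,600 − $207 = $1,393.
Caregiver Credit: income exceeds $281,900 by $5,200, which is 5 full-or-partial $1,250 increments; reduction = 5 × $15 = $75, leaving $318.
Heating Assistance Credit: income exceeds $274,600 by $12,500, which is 3 full-or-partial $5,000 increments; reduction = 3 × $35 = $105, leaving $2,712.
Total: $476 + $1,393 + $318 + $2,712 = $4,899.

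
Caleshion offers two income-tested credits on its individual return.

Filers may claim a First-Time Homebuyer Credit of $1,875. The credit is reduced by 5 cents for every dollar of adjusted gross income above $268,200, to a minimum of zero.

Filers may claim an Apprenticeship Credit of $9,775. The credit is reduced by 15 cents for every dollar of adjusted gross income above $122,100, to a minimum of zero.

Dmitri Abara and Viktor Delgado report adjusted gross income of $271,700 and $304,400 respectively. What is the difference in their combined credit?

$1,635

Dmitri ($271,700): First-Time Homebuyer Credit: 5% of the $3,500 excess over $268,200 is $175; credit = $1,875 − $175 = $1,700. Apprenticeship Credit: 15% of the $149,600 excess over $122,100 is $22,440 ≥ base, so the credit is $0. total $1,700 + $0 = $1,700
Viktor ($304,400): First-Time Homebuyer Credit: 5% of the $36,200 excess over $268,200 is $1,810; credit = $1,875 − $1,810 = $65. Apprenticeship Credit: 15% of the $182,300 excess over $122,100 is $27,345 ≥ base, so the credit is $0. total $65 + $0 = $65
Difference: |$1,700 − $65| = $1,635.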